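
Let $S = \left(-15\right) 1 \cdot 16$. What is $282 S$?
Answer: $-67680$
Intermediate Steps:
$S = -240$ ($S = \left(-15\right) 16 = -240$)
$282 S = 282 \left(-240\right) = -67680$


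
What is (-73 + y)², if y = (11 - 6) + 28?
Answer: 1600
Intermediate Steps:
y = 33 (y = 5 + 28 = 33)
(-73 + y)² = (-73 + 33)² = (-40)² = 1600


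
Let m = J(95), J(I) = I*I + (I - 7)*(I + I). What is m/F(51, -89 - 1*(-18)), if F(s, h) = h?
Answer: -25745/71 ≈ -362.61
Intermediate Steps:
J(I) = I² + 2*I*(-7 + I) (J(I) = I² + (-7 + I)*(2*I) = I² + 2*I*(-7 + I))
m = 25745 (m = 95*(-14 + 3*95) = 95*(-14 + 285) = 95*271 = 25745)
m/F(51, -89 - 1*(-18)) = 25745/(-89 - 1*(-18)) = 25745/(-89 + 18) = 25745/(-71) = 25745*(-1/71) = -25745/71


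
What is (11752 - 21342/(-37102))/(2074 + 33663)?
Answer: 218022023/662957087 ≈ 0.32886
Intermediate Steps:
(11752 - 21342/(-37102))/(2074 + 33663) = (11752 - 21342*(-1/37102))/35737 = (11752 + 10671/18551)*(1/35737) = (218022023/18551)*(1/35737) = 218022023/662957087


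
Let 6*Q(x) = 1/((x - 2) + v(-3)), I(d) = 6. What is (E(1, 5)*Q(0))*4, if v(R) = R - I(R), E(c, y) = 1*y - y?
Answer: 0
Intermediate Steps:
E(c, y) = 0 (E(c, y) = y - y = 0)
v(R) = -6 + R (v(R) = R - 1*6 = R - 6 = -6 + R)
Q(x) = 1/(6*(-11 + x)) (Q(x) = 1/(6*((x - 2) + (-6 - 3))) = 1/(6*((-2 + x) - 9)) = 1/(6*(-11 + x)))
(E(1, 5)*Q(0))*4 = (0*(1/(6*(-11 + 0))))*4 = (0*((⅙)/(-11)))*4 = (0*((⅙)*(-1/11)))*4 = (0*(-1/66))*4 = 0*4 = 0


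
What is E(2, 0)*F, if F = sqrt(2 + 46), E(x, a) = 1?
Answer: 4*sqrt(3) ≈ 6.9282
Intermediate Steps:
F = 4*sqrt(3) (F = sqrt(48) = 4*sqrt(3) ≈ 6.9282)
E(2, 0)*F = 1*(4*sqrt(3)) = 4*sqrt(3)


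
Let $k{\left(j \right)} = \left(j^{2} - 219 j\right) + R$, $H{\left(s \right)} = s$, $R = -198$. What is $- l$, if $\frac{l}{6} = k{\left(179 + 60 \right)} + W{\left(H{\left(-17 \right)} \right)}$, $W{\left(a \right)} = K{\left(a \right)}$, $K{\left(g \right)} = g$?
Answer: $-27390$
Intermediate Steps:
$k{\left(j \right)} = -198 + j^{2} - 219 j$ ($k{\left(j \right)} = \left(j^{2} - 219 j\right) - 198 = -198 + j^{2} - 219 j$)
$W{\left(a \right)} = a$
$l = 27390$ ($l = 6 \left(\left(-198 + \left(179 + 60\right)^{2} - 219 \left(179 + 60\right)\right) - 17\right) = 6 \left(\left(-198 + 239^{2} - 52341\right) - 17\right) = 6 \left(\left(-198 + 57121 - 52341\right) - 17\right) = 6 \left(4582 - 17\right) = 6 \cdot 4565 = 27390$)
$- l = \left(-1\right) 27390 = -27390$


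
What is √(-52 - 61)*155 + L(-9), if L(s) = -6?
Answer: -6 + 155*I*√113 ≈ -6.0 + 1647.7*I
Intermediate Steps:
√(-52 - 61)*155 + L(-9) = √(-52 - 61)*155 - 6 = √(-113)*155 - 6 = (I*√113)*155 - 6 = 155*I*√113 - 6 = -6 + 155*I*√113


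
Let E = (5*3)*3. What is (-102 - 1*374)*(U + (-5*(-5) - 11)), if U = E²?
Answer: -970564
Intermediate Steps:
E = 45 (E = 15*3 = 45)
U = 2025 (U = 45² = 2025)
(-102 - 1*374)*(U + (-5*(-5) - 11)) = (-102 - 1*374)*(2025 + (-5*(-5) - 11)) = (-102 - 374)*(2025 + (25 - 11)) = -476*(2025 + 14) = -476*2039 = -970564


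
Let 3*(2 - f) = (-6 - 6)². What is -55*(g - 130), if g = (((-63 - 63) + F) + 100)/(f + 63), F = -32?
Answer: 124740/17 ≈ 7337.6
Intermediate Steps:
f = -46 (f = 2 - (-6 - 6)²/3 = 2 - ⅓*(-12)² = 2 - ⅓*144 = 2 - 48 = -46)
g = -58/17 (g = (((-63 - 63) - 32) + 100)/(-46 + 63) = ((-126 - 32) + 100)/17 = (-158 + 100)*(1/17) = -58*1/17 = -58/17 ≈ -3.4118)
-55*(g - 130) = -55*(-58/17 - 130) = -55*(-2268/17) = 124740/17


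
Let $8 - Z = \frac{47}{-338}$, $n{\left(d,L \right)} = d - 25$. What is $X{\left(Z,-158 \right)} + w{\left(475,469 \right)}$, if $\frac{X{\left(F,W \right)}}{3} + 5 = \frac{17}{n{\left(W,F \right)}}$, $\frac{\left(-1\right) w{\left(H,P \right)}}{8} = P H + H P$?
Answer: $- \frac{217429332}{61} \approx -3.5644 \cdot 10^{6}$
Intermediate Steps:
$w{\left(H,P \right)} = - 16 H P$ ($w{\left(H,P \right)} = - 8 \left(P H + H P\right) = - 8 \left(H P + H P\right) = - 8 \cdot 2 H P = - 16 H P$)
$n{\left(d,L \right)} = -25 + d$
$Z = \frac{2751}{338}$ ($Z = 8 - \frac{47}{-338} = 8 - 47 \left(- \frac{1}{338}\right) = 8 - - \frac{47}{338} = 8 + \frac{47}{338} = \frac{2751}{338} \approx 8.1391$)
$X{\left(F,W \right)} = -15 + \frac{51}{-25 + W}$ ($X{\left(F,W \right)} = -15 + 3 \frac{17}{-25 + W} = -15 + \frac{51}{-25 + W}$)
$X{\left(Z,-158 \right)} + w{\left(475,469 \right)} = \frac{3 \left(142 - -790\right)}{-25 - 158} - 7600 \cdot 469 = \frac{3 \left(142 + 790\right)}{-183} - 3564400 = 3 \left(- \frac{1}{183}\right) 932 - 3564400 = - \frac{932}{61} - 3564400 = - \frac{217429332}{61}$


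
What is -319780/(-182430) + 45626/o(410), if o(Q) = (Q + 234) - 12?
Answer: 426282607/5764788 ≈ 73.946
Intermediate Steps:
o(Q) = 222 + Q (o(Q) = (234 + Q) - 12 = 222 + Q)
-319780/(-182430) + 45626/o(410) = -319780/(-182430) + 45626/(222 + 410) = -319780*(-1/182430) + 45626/632 = 31978/18243 + 45626*(1/632) = 31978/18243 + 22813/316 = 426282607/5764788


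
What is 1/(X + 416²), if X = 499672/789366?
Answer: 394683/68302511084 ≈ 5.7785e-6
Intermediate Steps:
X = 249836/394683 (X = 499672*(1/789366) = 249836/394683 ≈ 0.63300)
1/(X + 416²) = 1/(249836/394683 + 416²) = 1/(249836/394683 + 173056) = 1/(68302511084/394683) = 394683/68302511084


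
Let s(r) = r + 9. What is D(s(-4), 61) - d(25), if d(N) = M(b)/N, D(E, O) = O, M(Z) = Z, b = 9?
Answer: 1516/25 ≈ 60.640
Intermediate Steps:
s(r) = 9 + r
d(N) = 9/N
D(s(-4), 61) - d(25) = 61 - 9/25 = 1516/25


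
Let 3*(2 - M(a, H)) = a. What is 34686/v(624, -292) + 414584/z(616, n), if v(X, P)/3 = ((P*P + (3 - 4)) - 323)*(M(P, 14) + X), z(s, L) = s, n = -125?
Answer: 682286261873/1013758900 ≈ 673.03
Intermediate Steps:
M(a, H) = 2 - a/3
v(X, P) = 3*(-324 + P**2)*(2 + X - P/3) (v(X, P) = 3*(((P*P + (3 - 4)) - 323)*((2 - P/3) + X)) = 3*(((P**2 - 1) - 323)*(2 + X - P/3)) = 3*(((-1 + P**2) - 323)*(2 + X - P/3)) = 3*((-324 + P**2)*(2 + X - P/3)) = 3*(-324 + P**2)*(2 + X - P/3))
34686/v(624, -292) + 414584/z(616, n) = 34686/(-1944 - 972*624 + 324*(-292) + (-292)**2*(6 - 1*(-292)) + 3*624*(-292)**2) + 414584/616 = 34686/(-1944 - 606528 - 94608 + 85264*(6 + 292) + 3*624*85264) + 414584*(1/616) = 34686/(-1944 - 606528 - 94608 + 85264*298 + 159614208) + 51823/77 = 34686/(-1944 - 606528 - 94608 + 25408672 + 159614208) + 51823/77 = 34686/184319800 + 51823/77 = 34686*(1/184319800) + 51823/77 = 17343/92159900 + 51823/77 = 682286261873/1013758900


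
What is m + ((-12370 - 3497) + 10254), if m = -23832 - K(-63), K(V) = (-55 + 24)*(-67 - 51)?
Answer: -33103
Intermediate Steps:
K(V) = 3658 (K(V) = -31*(-118) = 3658)
m = -27490 (m = -23832 - 1*3658 = -23832 - 3658 = -27490)
m + ((-12370 - 3497) + 10254) = -27490 + ((-12370 - 3497) + 10254) = -27490 + (-15867 + 10254) = -27490 - 5613 = -33103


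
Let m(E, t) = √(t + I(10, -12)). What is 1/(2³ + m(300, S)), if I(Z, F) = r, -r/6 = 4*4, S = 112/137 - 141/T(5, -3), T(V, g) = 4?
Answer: 4384/106549 - 2*I*√9792349/106549 ≈ 0.041145 - 0.058739*I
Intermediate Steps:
S = -18869/548 (S = 112/137 - 141/4 = -18869/548 ≈ -34.432)
r = -96 (r = -24*4 = -6*16 = -96)
I(Z, F) = -96
m(E, t) = √(-96 + t) (m(E, t) = √(t - 96) = √(-96 + t))
1/(2³ + m(300, S)) = 1/(2³ + √(-96 - 18869/548)) = 1/(8 + √(-71477/548)) = 1/(8 + I*√9792349/274)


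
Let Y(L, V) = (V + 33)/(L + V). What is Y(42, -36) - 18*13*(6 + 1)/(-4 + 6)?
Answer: -1639/2 ≈ -819.50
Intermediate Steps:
Y(L, V) = (33 + V)/(L + V)
Y(42, -36) - 18*13*(6 + 1)/(-4 + 6) = (33 - 36)/(42 - 36) - 18*13*(6 + 1)/(-4 + 6) = -3/6 - 234*7/2 = (1/6)*(-3) - 234*7*(1/2) = -1/2 - 234*7/2 = -1/2 - 1*819 = -1/2 - 819 = -1639/2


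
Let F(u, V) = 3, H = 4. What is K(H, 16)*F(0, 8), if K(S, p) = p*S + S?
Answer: 204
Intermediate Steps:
K(S, p) = S + S*p (K(S, p) = S*p + S = S + S*p)
K(H, 16)*F(0, 8) = (4*(1 + 16))*3 = (4*17)*3 = 68*3 = 204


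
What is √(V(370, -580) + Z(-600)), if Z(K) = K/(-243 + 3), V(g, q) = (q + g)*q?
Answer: √487210/2 ≈ 349.00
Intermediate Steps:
V(g, q) = q*(g + q) (V(g, q) = (g + q)*q = q*(g + q))
Z(K) = -K/240 (Z(K) = K/(-240) = K*(-1/240) = -K/240)
√(V(370, -580) + Z(-600)) = √(-580*(370 - 580) - 1/240*(-600)) = √(-580*(-210) + 5/2) = √(121800 + 5/2) = √(243605/2) = √487210/2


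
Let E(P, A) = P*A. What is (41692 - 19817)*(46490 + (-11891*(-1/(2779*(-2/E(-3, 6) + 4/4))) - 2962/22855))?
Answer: 527322198674375/518482 ≈ 1.0171e+9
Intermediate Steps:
E(P, A) = A*P
(41692 - 19817)*(46490 + (-11891*(-1/(2779*(-2/E(-3, 6) + 4/4))) - 2962/22855)) = (41692 - 19817)*(46490 + (-11891*(-1/(2779*(-2/(6*(-3)) + 4/4))) - 2962/22855)) = 21875*(46490 + (-11891*(-1/(2779*(-2/(-18) + 4*(1/4)))) - 2962*1/22855)) = 21875*(46490 + (-11891*(-1/(2779*(-2*(-1/18) + 1))) - 2962/22855)) = 21875*(46490 + (-11891*(-1/(2779*(1/9 + 1))) - 2962/22855)) = 21875*(46490 + (-11891/((10/9)*(-2779)) - 2962/22855)) = 21875*(46490 + (-11891/(-27790/9) - 2962/22855)) = 21875*(46490 + (-11891*(-9/27790) - 2962/22855)) = 21875*(46490 + (107019/27790 - 2962/22855)) = 21875*(46490 + 67531579/18146870) = 21875*(843715517879/18146870) = 527322198674375/518482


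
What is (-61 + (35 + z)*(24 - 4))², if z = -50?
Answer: 130321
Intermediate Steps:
(-61 + (35 + z)*(24 - 4))² = (-61 + (35 - 50)*(24 - 4))² = (-61 - 15*20)² = (-61 - 300)² = (-361)² = 130321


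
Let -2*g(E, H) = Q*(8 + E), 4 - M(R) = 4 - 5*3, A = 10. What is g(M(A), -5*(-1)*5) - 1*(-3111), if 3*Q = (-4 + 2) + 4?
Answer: 9310/3 ≈ 3103.3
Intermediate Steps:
Q = ⅔ (Q = ((-4 + 2) + 4)/3 = (-2 + 4)/3 = (⅓)*2 = ⅔ ≈ 0.66667)
M(R) = 15 (M(R) = 4 - (4 - 5*3) = 4 - (4 - 15) = 4 - 1*(-11) = 4 + 11 = 15)
g(E, H) = -8/3 - E/3 (g(E, H) = -(8 + E)/3 = -(16/3 + 2*E/3)/2 = -8/3 - E/3)
g(M(A), -5*(-1)*5) - 1*(-3111) = (-8/3 - ⅓*15) - 1*(-3111) = (-8/3 - 5) + 3111 = -23/3 + 3111 = 9310/3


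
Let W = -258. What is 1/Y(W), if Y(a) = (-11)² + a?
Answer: -1/137 ≈ -0.0072993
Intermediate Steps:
Y(a) = 121 + a
1/Y(W) = 1/(121 - 258) = 1/(-137) = -1/137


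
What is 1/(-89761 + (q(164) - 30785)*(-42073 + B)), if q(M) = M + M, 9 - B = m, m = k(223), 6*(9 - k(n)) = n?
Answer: 6/7681173689 ≈ 7.8113e-10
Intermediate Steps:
k(n) = 9 - n/6
m = -169/6 (m = 9 - ⅙*223 = 9 - 223/6 = -169/6 ≈ -28.167)
B = 223/6 (B = 9 - 1*(-169/6) = 9 + 169/6 = 223/6 ≈ 37.167)
q(M) = 2*M
1/(-89761 + (q(164) - 30785)*(-42073 + B)) = 1/(-89761 + (2*164 - 30785)*(-42073 + 223/6)) = 1/(-89761 + (328 - 30785)*(-252215/6)) = 1/(-89761 - 30457*(-252215/6)) = 1/(-89761 + 7681712255/6) = 1/(7681173689/6) = 6/7681173689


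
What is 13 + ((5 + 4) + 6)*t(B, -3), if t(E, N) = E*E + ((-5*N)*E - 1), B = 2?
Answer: 508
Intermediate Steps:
t(E, N) = -1 + E² - 5*E*N (t(E, N) = E² + (-5*E*N - 1) = E² + (-1 - 5*E*N) = -1 + E² - 5*E*N)
13 + ((5 + 4) + 6)*t(B, -3) = 13 + ((5 + 4) + 6)*(-1 + 2² - 5*2*(-3)) = 13 + (9 + 6)*(-1 + 4 + 30) = 13 + 15*33 = 13 + 495 = 508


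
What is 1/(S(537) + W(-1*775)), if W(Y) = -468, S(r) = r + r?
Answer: 1/606 ≈ 0.0016502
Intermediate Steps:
S(r) = 2*r
1/(S(537) + W(-1*775)) = 1/(2*537 - 468) = 1/(1074 - 468) = 1/606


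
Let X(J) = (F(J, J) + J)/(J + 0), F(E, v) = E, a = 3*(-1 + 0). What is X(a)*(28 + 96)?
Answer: 248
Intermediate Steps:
a = -3 (a = 3*(-1) = -3)
X(J) = 2 (X(J) = (J + J)/(J + 0) = (2*J)/J = 2)
X(a)*(28 + 96) = 2*(28 + 96) = 2*124 = 248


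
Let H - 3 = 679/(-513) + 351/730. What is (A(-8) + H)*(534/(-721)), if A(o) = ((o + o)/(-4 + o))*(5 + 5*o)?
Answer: 211925999/6428745 ≈ 32.965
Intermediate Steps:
H = 807863/374490 (H = 3 + (679/(-513) + 351/730) = 3 + (679*(-1/513) + 351*(1/730)) = 3 + (-679/513 + 351/730) = 3 - 315607/374490 = 807863/374490 ≈ 2.1572)
A(o) = 2*o*(5 + 5*o)/(-4 + o) (A(o) = ((2*o)/(-4 + o))*(5 + 5*o) = (2*o/(-4 + o))*(5 + 5*o) = 2*o*(5 + 5*o)/(-4 + o))
(A(-8) + H)*(534/(-721)) = (10*(-8)*(1 - 8)/(-4 - 8) + 807863/374490)*(534/(-721)) = (10*(-8)*(-7)/(-12) + 807863/374490)*(534*(-1/721)) = (10*(-8)*(-1/12)*(-7) + 807863/374490)*(-534/721) = (-140/3 + 807863/374490)*(-534/721) = -16668337/374490*(-534/721) = 211925999/6428745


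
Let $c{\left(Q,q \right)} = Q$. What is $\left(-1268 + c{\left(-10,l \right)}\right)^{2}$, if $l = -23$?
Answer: $1633284$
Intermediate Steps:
$\left(-1268 + c{\left(-10,l \right)}\right)^{2} = \left(-1268 - 10\right)^{2} = \left(-1278\right)^{2} = 1633284$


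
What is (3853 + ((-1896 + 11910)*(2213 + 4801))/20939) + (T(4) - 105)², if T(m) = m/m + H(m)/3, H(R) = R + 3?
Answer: 3306095942/188451 ≈ 17544.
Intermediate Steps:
H(R) = 3 + R
T(m) = 2 + m/3 (T(m) = m/m + (3 + m)/3 = 1 + (3 + m)*(⅓) = 1 + (1 + m/3) = 2 + m/3)
(3853 + ((-1896 + 11910)*(2213 + 4801))/20939) + (T(4) - 105)² = (3853 + ((-1896 + 11910)*(2213 + 4801))/20939) + ((2 + (⅓)*4) - 105)² = (3853 + (10014*7014)*(1/20939)) + ((2 + 4/3) - 105)² = (3853 + 70238196*(1/20939)) + (10/3 - 105)² = (3853 + 70238196/20939) + (-305/3)² = 150916163/20939 + 93025/9 = 3306095942/188451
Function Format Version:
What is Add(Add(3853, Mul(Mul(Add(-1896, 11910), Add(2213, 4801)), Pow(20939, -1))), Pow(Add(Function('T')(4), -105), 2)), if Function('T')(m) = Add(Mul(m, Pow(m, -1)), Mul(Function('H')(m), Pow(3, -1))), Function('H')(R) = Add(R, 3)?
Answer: Rational(3306095942, 188451) ≈ 17544.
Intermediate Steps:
Function('H')(R) = Add(3, R)
Function('T')(m) = Add(2, Mul(Rational(1, 3), m)) (Function('T')(m) = Add(Mul(m, Pow(m, -1)), Mul(Add(3, m), Pow(3, -1))) = Add(1, Mul(Add(3, m), Rational(1, 3))) = Add(1, Add(1, Mul(Rational(1, 3), m))) = Add(2, Mul(Rational(1, 3), m)))
Add(Add(3853, Mul(Mul(Add(-1896, 11910), Add(2213, 4801)), Pow(20939, -1))), Pow(Add(Function('T')(4), -105), 2)) = Add(Add(3853, Mul(Mul(Add(-1896, 11910), Add(2213, 4801)), Pow(20939, -1))), Pow(Add(Add(2, Mul(Rational(1, 3), 4)), -105), 2)) = Add(Add(3853, Mul(Mul(10014, 7014), Rational(1, 20939))), Pow(Add(Add(2, Rational(4, 3)), -105), 2)) = Add(Add(3853, Mul(70238196, Rational(1, 20939))), Pow(Add(Rational(10, 3), -105), 2)) = Add(Add(3853, Rational(70238196, 20939)), Pow(Rational(-305, 3), 2)) = Add(Rational(150916163, 20939), Rational(93025, 9)) = Rational(3306095942, 188451)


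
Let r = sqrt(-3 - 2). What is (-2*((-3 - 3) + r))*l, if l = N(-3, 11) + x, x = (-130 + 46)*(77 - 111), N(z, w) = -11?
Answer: 34140 - 5690*I*sqrt(5) ≈ 34140.0 - 12723.0*I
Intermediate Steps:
x = 2856 (x = -84*(-34) = 2856)
r = I*sqrt(5) (r = sqrt(-5) = I*sqrt(5) ≈ 2.2361*I)
l = 2845 (l = -11 + 2856 = 2845)
(-2*((-3 - 3) + r))*l = -2*((-3 - 3) + I*sqrt(5))*2845 = -2*(-6 + I*sqrt(5))*2845 = (12 - 2*I*sqrt(5))*2845 = 34140 - 5690*I*sqrt(5)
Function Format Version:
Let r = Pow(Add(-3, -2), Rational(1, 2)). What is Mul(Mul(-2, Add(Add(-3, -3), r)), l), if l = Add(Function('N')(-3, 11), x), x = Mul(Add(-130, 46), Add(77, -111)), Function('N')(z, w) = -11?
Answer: Add(34140, Mul(-5690, I, Pow(5, Rational(1, 2)))) ≈ Add(34140., Mul(-12723., I))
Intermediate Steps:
x = 2856 (x = Mul(-84, -34) = 2856)
r = Mul(I, Pow(5, Rational(1, 2))) (r = Pow(-5, Rational(1, 2)) = Mul(I, Pow(5, Rational(1, 2))) ≈ Mul(2.2361, I))
l = 2845 (l = Add(-11, 2856) = 2845)
Mul(Mul(-2, Add(Add(-3, -3), r)), l) = Mul(Mul(-2, Add(Add(-3, -3), Mul(I, Pow(5, Rational(1, 2))))), 2845) = Mul(Mul(-2, Add(-6, Mul(I, Pow(5, Rational(1, 2))))), 2845) = Mul(Add(12, Mul(-2, I, Pow(5, Rational(1, 2)))), 2845) = Add(34140, Mul(-5690, I, Pow(5, Rational(1, 2))))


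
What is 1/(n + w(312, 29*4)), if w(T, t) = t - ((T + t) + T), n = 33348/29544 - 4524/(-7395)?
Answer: -209270/130220241 ≈ -0.0016070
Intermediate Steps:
n = 364239/209270 (n = 33348*(1/29544) - 4524*(-1/7395) = 2779/2462 + 52/85 = 364239/209270 ≈ 1.7405)
w(T, t) = -2*T (w(T, t) = t - (t + 2*T) = t + (-t - 2*T) = -2*T)
1/(n + w(312, 29*4)) = 1/(364239/209270 - 2*312) = 1/(364239/209270 - 624) = 1/(-130220241/209270) = -209270/130220241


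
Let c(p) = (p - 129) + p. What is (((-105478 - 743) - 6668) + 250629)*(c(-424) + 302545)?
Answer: 41537976320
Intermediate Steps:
c(p) = -129 + 2*p (c(p) = (-129 + p) + p = -129 + 2*p)
(((-105478 - 743) - 6668) + 250629)*(c(-424) + 302545) = (((-105478 - 743) - 6668) + 250629)*((-129 + 2*(-424)) + 302545) = ((-106221 - 6668) + 250629)*((-129 - 848) + 302545) = (-112889 + 250629)*(-977 + 302545) = 137740*301568 = 41537976320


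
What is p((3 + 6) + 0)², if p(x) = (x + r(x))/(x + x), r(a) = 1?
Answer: 25/81 ≈ 0.30864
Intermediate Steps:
p(x) = (1 + x)/(2*x) (p(x) = (x + 1)/(x + x) = (1 + x)/((2*x)) = (1 + x)*(1/(2*x)) = (1 + x)/(2*x))
p((3 + 6) + 0)² = ((1 + ((3 + 6) + 0))/(2*((3 + 6) + 0)))² = ((1 + (9 + 0))/(2*(9 + 0)))² = ((½)*(1 + 9)/9)² = ((½)*(⅑)*10)² = (5/9)² = 25/81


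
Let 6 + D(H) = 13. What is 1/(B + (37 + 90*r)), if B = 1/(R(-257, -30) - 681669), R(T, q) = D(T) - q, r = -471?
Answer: -681632/28869160097 ≈ -2.3611e-5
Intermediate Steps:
D(H) = 7 (D(H) = -6 + 13 = 7)
R(T, q) = 7 - q
B = -1/681632 (B = 1/((7 - 1*(-30)) - 681669) = 1/((7 + 30) - 681669) = 1/(37 - 681669) = 1/(-681632) = -1/681632 ≈ -1.4671e-6)
1/(B + (37 + 90*r)) = 1/(-1/681632 + (37 + 90*(-471))) = 1/(-1/681632 + (37 - 42390)) = 1/(-1/681632 - 42353) = 1/(-28869160097/681632) = -681632/28869160097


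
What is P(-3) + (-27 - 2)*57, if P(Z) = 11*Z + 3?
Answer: -1683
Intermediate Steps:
P(Z) = 3 + 11*Z
P(-3) + (-27 - 2)*57 = (3 + 11*(-3)) + (-27 - 2)*57 = (3 - 33) - 29*57 = -30 - 1653 = -1683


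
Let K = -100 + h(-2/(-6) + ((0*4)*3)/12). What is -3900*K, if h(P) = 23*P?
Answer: 360100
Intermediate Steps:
K = -277/3 (K = -100 + 23*(-2/(-6) + ((0*4)*3)/12) = -100 + 23*(-2*(-⅙) + (0*3)*(1/12)) = -100 + 23*(⅓ + 0*(1/12)) = -100 + 23*(⅓ + 0) = -100 + 23*(⅓) = -100 + 23/3 = -277/3 ≈ -92.333)
-3900*K = -3900*(-277/3) = 360100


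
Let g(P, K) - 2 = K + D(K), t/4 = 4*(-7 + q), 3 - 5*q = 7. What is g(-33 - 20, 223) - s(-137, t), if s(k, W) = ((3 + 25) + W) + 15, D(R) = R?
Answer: 2649/5 ≈ 529.80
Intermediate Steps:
q = -⅘ (q = ⅗ - ⅕*7 = ⅗ - 7/5 = -⅘ ≈ -0.80000)
t = -624/5 (t = 4*(4*(-7 - ⅘)) = 4*(4*(-39/5)) = 4*(-156/5) = -624/5 ≈ -124.80)
g(P, K) = 2 + 2*K (g(P, K) = 2 + (K + K) = 2 + 2*K)
s(k, W) = 43 + W (s(k, W) = (28 + W) + 15 = 43 + W)
g(-33 - 20, 223) - s(-137, t) = (2 + 2*223) - (43 - 624/5) = (2 + 446) - 1*(-409/5) = 448 + 409/5 = 2649/5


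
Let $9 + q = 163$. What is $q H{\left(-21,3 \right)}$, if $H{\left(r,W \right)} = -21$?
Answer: $-3234$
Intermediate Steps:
$q = 154$ ($q = -9 + 163 = 154$)
$q H{\left(-21,3 \right)} = 154 \left(-21\right) = -3234$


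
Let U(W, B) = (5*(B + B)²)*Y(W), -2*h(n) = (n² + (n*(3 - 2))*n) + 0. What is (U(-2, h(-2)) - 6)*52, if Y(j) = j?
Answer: -33592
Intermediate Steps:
h(n) = -n² (h(n) = -((n² + (n*(3 - 2))*n) + 0)/2 = -((n² + (n*1)*n) + 0)/2 = -((n² + n*n) + 0)/2 = -((n² + n²) + 0)/2 = -(2*n² + 0)/2 = -n²)
U(W, B) = 20*W*B² (U(W, B) = (5*(B + B)²)*W = (5*(2*B)²)*W = (5*(4*B²))*W = (20*B²)*W = 20*W*B²)
(U(-2, h(-2)) - 6)*52 = (20*(-2)*(-1*(-2)²)² - 6)*52 = (20*(-2)*(-1*4)² - 6)*52 = (20*(-2)*(-4)² - 6)*52 = (20*(-2)*16 - 6)*52 = (-640 - 6)*52 = -646*52 = -33592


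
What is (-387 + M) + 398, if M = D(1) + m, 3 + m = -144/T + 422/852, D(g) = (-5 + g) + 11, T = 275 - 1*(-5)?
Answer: 223367/14910 ≈ 14.981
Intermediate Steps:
T = 280 (T = 275 + 5 = 280)
D(g) = 6 + g
m = -45013/14910 (m = -3 + (-144/280 + 422/852) = -3 + (-144*1/280 + 422*(1/852)) = -3 + (-18/35 + 211/426) = -3 - 283/14910 = -45013/14910 ≈ -3.0190)
M = 59357/14910 (M = (6 + 1) - 45013/14910 = 7 - 45013/14910 = 59357/14910 ≈ 3.9810)
(-387 + M) + 398 = (-387 + 59357/14910) + 398 = -5710813/14910 + 398 = 223367/14910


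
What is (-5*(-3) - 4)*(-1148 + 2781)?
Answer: 17963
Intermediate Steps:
(-5*(-3) - 4)*(-1148 + 2781) = (15 - 4)*1633 = 11*1633 = 17963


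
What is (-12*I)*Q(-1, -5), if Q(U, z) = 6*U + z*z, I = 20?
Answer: -4560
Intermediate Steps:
Q(U, z) = z² + 6*U (Q(U, z) = 6*U + z² = z² + 6*U)
(-12*I)*Q(-1, -5) = (-12*20)*((-5)² + 6*(-1)) = -240*(25 - 6) = -240*19 = -4560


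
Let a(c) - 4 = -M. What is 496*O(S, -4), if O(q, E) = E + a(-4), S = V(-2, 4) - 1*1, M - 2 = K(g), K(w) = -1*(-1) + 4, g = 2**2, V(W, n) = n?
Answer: -3472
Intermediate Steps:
g = 4
K(w) = 5 (K(w) = 1 + 4 = 5)
M = 7 (M = 2 + 5 = 7)
S = 3 (S = 4 - 1*1 = 4 - 1 = 3)
a(c) = -3 (a(c) = 4 - 1*7 = 4 - 7 = -3)
O(q, E) = -3 + E (O(q, E) = E - 3 = -3 + E)
496*O(S, -4) = 496*(-3 - 4) = 496*(-7) = -3472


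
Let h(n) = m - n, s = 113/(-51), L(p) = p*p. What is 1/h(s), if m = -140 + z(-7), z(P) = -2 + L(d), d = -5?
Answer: -51/5854 ≈ -0.0087120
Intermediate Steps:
L(p) = p**2
s = -113/51 (s = 113*(-1/51) = -113/51 ≈ -2.2157)
z(P) = 23 (z(P) = -2 + (-5)**2 = -2 + 25 = 23)
m = -117 (m = -140 + 23 = -117)
h(n) = -117 - n
1/h(s) = 1/(-117 - 1*(-113/51)) = 1/(-117 + 113/51) = 1/(-5854/51) = -51/5854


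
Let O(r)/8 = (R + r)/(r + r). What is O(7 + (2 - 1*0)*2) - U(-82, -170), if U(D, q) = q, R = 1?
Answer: 1918/11 ≈ 174.36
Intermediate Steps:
O(r) = 4*(1 + r)/r (O(r) = 8*((1 + r)/(r + r)) = 8*((1 + r)/((2*r))) = 8*((1 + r)*(1/(2*r))) = 8*((1 + r)/(2*r)) = 4*(1 + r)/r)
O(7 + (2 - 1*0)*2) - U(-82, -170) = (4 + 4/(7 + (2 - 1*0)*2)) - 1*(-170) = (4 + 4/(7 + (2 + 0)*2)) + 170 = (4 + 4/(7 + 2*2)) + 170 = (4 + 4/(7 + 4)) + 170 = (4 + 4/11) + 170 = 48/11 + 170 = 1918/11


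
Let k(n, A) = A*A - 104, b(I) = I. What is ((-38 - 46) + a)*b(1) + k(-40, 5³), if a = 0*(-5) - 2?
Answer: 15435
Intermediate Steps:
k(n, A) = -104 + A² (k(n, A) = A² - 104 = -104 + A²)
a = -2 (a = 0 - 2 = -2)
((-38 - 46) + a)*b(1) + k(-40, 5³) = ((-38 - 46) - 2)*1 + (-104 + (5³)²) = (-84 - 2)*1 + (-104 + 125²) = -86*1 + (-104 + 15625) = -86 + 15521 = 15435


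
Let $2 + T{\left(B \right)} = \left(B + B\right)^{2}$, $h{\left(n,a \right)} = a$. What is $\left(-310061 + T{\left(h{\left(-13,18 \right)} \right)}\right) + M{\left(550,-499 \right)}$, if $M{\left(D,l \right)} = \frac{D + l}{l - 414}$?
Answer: $- \frac{281904322}{913} \approx -3.0877 \cdot 10^{5}$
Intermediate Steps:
$M{\left(D,l \right)} = \frac{D + l}{-414 + l}$
$T{\left(B \right)} = -2 + 4 B^{2}$ ($T{\left(B \right)} = -2 + \left(B + B\right)^{2} = -2 + \left(2 B\right)^{2} = -2 + 4 B^{2}$)
$\left(-310061 + T{\left(h{\left(-13,18 \right)} \right)}\right) + M{\left(550,-499 \right)} = \left(-310061 - \left(2 - 4 \cdot 18^{2}\right)\right) + \frac{550 - 499}{-414 - 499} = \left(-310061 + \left(-2 + 4 \cdot 324\right)\right) + \frac{1}{-913} \cdot 51 = \left(-310061 + \left(-2 + 1296\right)\right) - \frac{51}{913} = \left(-310061 + 1294\right) - \frac{51}{913} = -308767 - \frac{51}{913} = - \frac{281904322}{913}$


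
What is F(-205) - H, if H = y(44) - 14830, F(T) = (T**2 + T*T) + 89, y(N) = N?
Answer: 98925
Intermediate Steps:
F(T) = 89 + 2*T**2 (F(T) = (T**2 + T**2) + 89 = 2*T**2 + 89 = 89 + 2*T**2)
H = -14786 (H = 44 - 14830 = -14786)
F(-205) - H = (89 + 2*(-205)**2) - 1*(-14786) = (89 + 2*42025) + 14786 = (89 + 84050) + 14786 = 84139 + 14786 = 98925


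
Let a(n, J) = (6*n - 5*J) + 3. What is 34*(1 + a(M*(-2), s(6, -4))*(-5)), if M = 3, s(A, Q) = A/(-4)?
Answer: 4369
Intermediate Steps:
s(A, Q) = -A/4 (s(A, Q) = A*(-¼) = -A/4)
a(n, J) = 3 - 5*J + 6*n (a(n, J) = (-5*J + 6*n) + 3 = 3 - 5*J + 6*n)
34*(1 + a(M*(-2), s(6, -4))*(-5)) = 34*(1 + (3 - (-5)*6/4 + 6*(3*(-2)))*(-5)) = 34*(1 + (3 - 5*(-3/2) + 6*(-6))*(-5)) = 34*(1 + (3 + 15/2 - 36)*(-5)) = 34*(1 - 51/2*(-5)) = 34*(1 + 255/2) = 34*(257/2) = 4369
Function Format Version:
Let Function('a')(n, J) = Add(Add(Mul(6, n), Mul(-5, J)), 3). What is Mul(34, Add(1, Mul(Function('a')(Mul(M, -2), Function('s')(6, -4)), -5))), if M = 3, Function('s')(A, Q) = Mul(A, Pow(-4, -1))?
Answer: 4369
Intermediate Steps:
Function('s')(A, Q) = Mul(Rational(-1, 4), A) (Function('s')(A, Q) = Mul(A, Rational(-1, 4)) = Mul(Rational(-1, 4), A))
Function('a')(n, J) = Add(3, Mul(-5, J), Mul(6, n)) (Function('a')(n, J) = Add(Add(Mul(-5, J), Mul(6, n)), 3) = Add(3, Mul(-5, J), Mul(6, n)))
Mul(34, Add(1, Mul(Function('a')(Mul(M, -2), Function('s')(6, -4)), -5))) = Mul(34, Add(1, Mul(Add(3, Mul(-5, Mul(Rational(-1, 4), 6)), Mul(6, Mul(3, -2))), -5))) = Mul(34, Add(1, Mul(Add(3, Mul(-5, Rational(-3, 2)), Mul(6, -6)), -5))) = Mul(34, Add(1, Mul(Add(3, Rational(15, 2), -36), -5))) = Mul(34, Add(1, Mul(Rational(-51, 2), -5))) = Mul(34, Add(1, Rational(255, 2))) = Mul(34, Rational(257, 2)) = 4369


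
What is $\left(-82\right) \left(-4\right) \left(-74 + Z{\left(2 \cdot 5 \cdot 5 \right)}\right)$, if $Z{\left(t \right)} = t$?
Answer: $-7872$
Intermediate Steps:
$\left(-82\right) \left(-4\right) \left(-74 + Z{\left(2 \cdot 5 \cdot 5 \right)}\right) = \left(-82\right) \left(-4\right) \left(-74 + 2 \cdot 5 \cdot 5\right) = 328 \left(-74 + 10 \cdot 5\right) = 328 \left(-74 + 50\right) = 328 \left(-24\right) = -7872$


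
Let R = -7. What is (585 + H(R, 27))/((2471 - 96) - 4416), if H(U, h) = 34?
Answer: -619/2041 ≈ -0.30328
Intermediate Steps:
(585 + H(R, 27))/((2471 - 96) - 4416) = (585 + 34)/((2471 - 96) - 4416) = 619/(2375 - 4416) = 619/(-2041) = 619*(-1/2041) = -619/2041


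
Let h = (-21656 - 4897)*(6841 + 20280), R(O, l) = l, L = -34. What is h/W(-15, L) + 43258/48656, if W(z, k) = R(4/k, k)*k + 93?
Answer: -17519634100843/30385672 ≈ -5.7658e+5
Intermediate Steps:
W(z, k) = 93 + k² (W(z, k) = k*k + 93 = k² + 93 = 93 + k²)
h = -720143913 (h = -26553*27121 = -720143913)
h/W(-15, L) + 43258/48656 = -720143913/(93 + (-34)²) + 43258/48656 = -720143913/(93 + 1156) + 43258*(1/48656) = -720143913/1249 + 21629/24328 = -17519634100843/30385672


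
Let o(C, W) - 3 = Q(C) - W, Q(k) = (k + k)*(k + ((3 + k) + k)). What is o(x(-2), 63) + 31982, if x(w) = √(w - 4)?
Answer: 31886 + 6*I*√6 ≈ 31886.0 + 14.697*I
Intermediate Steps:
x(w) = √(-4 + w)
Q(k) = 2*k*(3 + 3*k) (Q(k) = (2*k)*(k + (3 + 2*k)) = (2*k)*(3 + 3*k) = 2*k*(3 + 3*k))
o(C, W) = 3 - W + 6*C*(1 + C) (o(C, W) = 3 + (6*C*(1 + C) - W) = 3 + (-W + 6*C*(1 + C)) = 3 - W + 6*C*(1 + C))
o(x(-2), 63) + 31982 = (3 - 1*63 + 6*√(-4 - 2)*(1 + √(-4 - 2))) + 31982 = (3 - 63 + 6*√(-6)*(1 + √(-6))) + 31982 = (3 - 63 + 6*(I*√6)*(1 + I*√6)) + 31982 = (3 - 63 + 6*I*√6*(1 + I*√6)) + 31982 = (-60 + 6*I*√6*(1 + I*√6)) + 31982 = 31922 + 6*I*√6*(1 + I*√6)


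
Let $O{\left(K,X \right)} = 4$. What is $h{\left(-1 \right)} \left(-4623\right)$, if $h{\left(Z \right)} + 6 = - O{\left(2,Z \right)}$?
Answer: $46230$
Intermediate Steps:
$h{\left(Z \right)} = -10$ ($h{\left(Z \right)} = -6 - 4 = -10$)
$h{\left(-1 \right)} \left(-4623\right) = \left(-10\right) \left(-4623\right) = 46230$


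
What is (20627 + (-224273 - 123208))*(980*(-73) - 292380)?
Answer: 118948707680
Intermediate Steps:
(20627 + (-224273 - 123208))*(980*(-73) - 292380) = (20627 - 347481)*(-71540 - 292380) = -326854*(-363920) = 118948707680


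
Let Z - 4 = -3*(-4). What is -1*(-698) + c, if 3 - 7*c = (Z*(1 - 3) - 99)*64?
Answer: 13273/7 ≈ 1896.1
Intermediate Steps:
Z = 16 (Z = 4 - 3*(-4) = 4 + 12 = 16)
c = 8387/7 (c = 3/7 - (16*(1 - 3) - 99)*64/7 = 3/7 - (16*(-2) - 99)*64/7 = 3/7 - (-32 - 99)*64/7 = 3/7 - (-131)*64/7 = 3/7 - 1/7*(-8384) = 3/7 + 8384/7 = 8387/7 ≈ 1198.1)
-1*(-698) + c = -1*(-698) + 8387/7 = 698 + 8387/7 = 13273/7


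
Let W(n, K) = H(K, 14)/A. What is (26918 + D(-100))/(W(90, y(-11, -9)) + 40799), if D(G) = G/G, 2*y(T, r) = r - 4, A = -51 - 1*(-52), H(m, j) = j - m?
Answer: 5982/9071 ≈ 0.65946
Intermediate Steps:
A = 1 (A = -51 + 52 = 1)
y(T, r) = -2 + r/2 (y(T, r) = (r - 4)/2 = (-4 + r)/2 = -2 + r/2)
D(G) = 1
W(n, K) = 14 - K (W(n, K) = (14 - K)/1 = (14 - K)*1 = 14 - K)
(26918 + D(-100))/(W(90, y(-11, -9)) + 40799) = (26918 + 1)/((14 - (-2 + (1/2)*(-9))) + 40799) = 26919/((14 - (-2 - 9/2)) + 40799) = 26919/((14 - 1*(-13/2)) + 40799) = 26919/((14 + 13/2) + 40799) = 26919/(41/2 + 40799) = 26919/(81639/2) = 26919*(2/81639) = 5982/9071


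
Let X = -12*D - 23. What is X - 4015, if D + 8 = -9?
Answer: -3834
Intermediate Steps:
D = -17 (D = -8 - 9 = -17)
X = 181 (X = -12*(-17) - 23 = 204 - 23 = 181)
X - 4015 = 181 - 4015 = -3834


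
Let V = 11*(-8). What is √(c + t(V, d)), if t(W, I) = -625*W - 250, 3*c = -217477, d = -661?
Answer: I*√159681/3 ≈ 133.2*I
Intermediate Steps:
V = -88
c = -217477/3 (c = (⅓)*(-217477) = -217477/3 ≈ -72492.)
t(W, I) = -250 - 625*W
√(c + t(V, d)) = √(-217477/3 + (-250 - 625*(-88))) = √(-217477/3 + (-250 + 55000)) = √(-217477/3 + 54750) = √(-53227/3) = I*√159681/3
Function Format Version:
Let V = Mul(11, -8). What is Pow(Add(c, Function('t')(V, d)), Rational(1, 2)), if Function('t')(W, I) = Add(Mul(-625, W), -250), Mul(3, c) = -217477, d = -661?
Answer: Mul(Rational(1, 3), I, Pow(159681, Rational(1, 2))) ≈ Mul(133.20, I)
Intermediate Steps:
V = -88
c = Rational(-217477, 3) (c = Mul(Rational(1, 3), -217477) = Rational(-217477, 3) ≈ -72492.)
Function('t')(W, I) = Add(-250, Mul(-625, W))
Pow(Add(c, Function('t')(V, d)), Rational(1, 2)) = Pow(Add(Rational(-217477, 3), Add(-250, Mul(-625, -88))), Rational(1, 2)) = Pow(Add(Rational(-217477, 3), Add(-250, 55000)), Rational(1, 2)) = Pow(Add(Rational(-217477, 3), 54750), Rational(1, 2)) = Pow(Rational(-53227, 3), Rational(1, 2)) = Mul(Rational(1, 3), I, Pow(159681, Rational(1, 2)))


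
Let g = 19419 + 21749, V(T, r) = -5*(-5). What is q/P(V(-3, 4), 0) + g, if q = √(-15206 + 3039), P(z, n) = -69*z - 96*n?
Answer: 41168 - I*√23/75 ≈ 41168.0 - 0.063944*I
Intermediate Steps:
V(T, r) = 25
P(z, n) = -96*n - 69*z
q = 23*I*√23 (q = √(-12167) = 23*I*√23 ≈ 110.3*I)
g = 41168
q/P(V(-3, 4), 0) + g = (23*I*√23)/(-96*0 - 69*25) + 41168 = (23*I*√23)/(0 - 1725) + 41168 = (23*I*√23)/(-1725) + 41168 = (23*I*√23)*(-1/1725) + 41168 = -I*√23/75 + 41168 = 41168 - I*√23/75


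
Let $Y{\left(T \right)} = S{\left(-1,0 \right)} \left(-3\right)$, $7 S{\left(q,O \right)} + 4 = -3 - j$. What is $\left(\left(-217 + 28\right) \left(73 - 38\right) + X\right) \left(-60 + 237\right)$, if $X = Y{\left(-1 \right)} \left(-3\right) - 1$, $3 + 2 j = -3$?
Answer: $- \frac{8203596}{7} \approx -1.1719 \cdot 10^{6}$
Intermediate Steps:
$j = -3$ ($j = - \frac{3}{2} + \frac{1}{2} \left(-3\right) = - \frac{3}{2} - \frac{3}{2} = -3$)
$S{\left(q,O \right)} = - \frac{4}{7}$ ($S{\left(q,O \right)} = - \frac{4}{7} + \frac{-3 - -3}{7} = - \frac{4}{7} + \frac{-3 + 3}{7} = - \frac{4}{7} + \frac{1}{7} \cdot 0 = - \frac{4}{7} + 0 = - \frac{4}{7}$)
$Y{\left(T \right)} = \frac{12}{7}$ ($Y{\left(T \right)} = \left(- \frac{4}{7}\right) \left(-3\right) = \frac{12}{7}$)
$X = - \frac{43}{7}$ ($X = \frac{12}{7} \left(-3\right) - 1 = - \frac{36}{7} - 1 = - \frac{43}{7} \approx -6.1429$)
$\left(\left(-217 + 28\right) \left(73 - 38\right) + X\right) \left(-60 + 237\right) = \left(\left(-217 + 28\right) \left(73 - 38\right) - \frac{43}{7}\right) \left(-60 + 237\right) = \left(\left(-189\right) 35 - \frac{43}{7}\right) 177 = \left(-6615 - \frac{43}{7}\right) 177 = \left(- \frac{46348}{7}\right) 177 = - \frac{8203596}{7}$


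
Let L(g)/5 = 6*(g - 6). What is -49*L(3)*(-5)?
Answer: -22050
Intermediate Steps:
L(g) = -180 + 30*g (L(g) = 5*(6*(g - 6)) = 5*(6*(-6 + g)) = 5*(-36 + 6*g) = -180 + 30*g)
-49*L(3)*(-5) = -49*(-180 + 30*3)*(-5) = -49*(-180 + 90)*(-5) = -49*(-90)*(-5) = 4410*(-5) = -22050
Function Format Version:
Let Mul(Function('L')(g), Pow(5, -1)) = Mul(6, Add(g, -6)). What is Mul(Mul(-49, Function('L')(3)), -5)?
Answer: -22050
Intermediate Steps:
Function('L')(g) = Add(-180, Mul(30, g)) (Function('L')(g) = Mul(5, Mul(6, Add(g, -6))) = Mul(5, Mul(6, Add(-6, g))) = Mul(5, Add(-36, Mul(6, g))) = Add(-180, Mul(30, g)))
Mul(Mul(-49, Function('L')(3)), -5) = Mul(Mul(-49, Add(-180, Mul(30, 3))), -5) = Mul(Mul(-49, Add(-180, 90)), -5) = Mul(Mul(-49, -90), -5) = Mul(4410, -5) = -22050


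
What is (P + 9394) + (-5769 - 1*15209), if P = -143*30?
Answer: -15874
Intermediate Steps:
P = -4290
(P + 9394) + (-5769 - 1*15209) = (-4290 + 9394) + (-5769 - 1*15209) = 5104 + (-5769 - 15209) = 5104 - 20978 = -15874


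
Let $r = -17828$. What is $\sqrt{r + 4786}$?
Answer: $i \sqrt{13042} \approx 114.2 i$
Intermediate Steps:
$\sqrt{r + 4786} = \sqrt{-17828 + 4786} = \sqrt{-13042} = i \sqrt{13042}$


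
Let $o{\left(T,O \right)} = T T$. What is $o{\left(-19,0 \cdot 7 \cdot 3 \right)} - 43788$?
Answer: $-43427$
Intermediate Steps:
$o{\left(T,O \right)} = T^{2}$
$o{\left(-19,0 \cdot 7 \cdot 3 \right)} - 43788 = \left(-19\right)^{2} - 43788 = 361 - 43788 = -43427$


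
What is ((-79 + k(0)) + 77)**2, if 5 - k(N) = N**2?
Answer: 9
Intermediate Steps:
k(N) = 5 - N**2
((-79 + k(0)) + 77)**2 = ((-79 + (5 - 1*0**2)) + 77)**2 = ((-79 + (5 - 1*0)) + 77)**2 = ((-79 + (5 + 0)) + 77)**2 = ((-79 + 5) + 77)**2 = (-74 + 77)**2 = 3**2 = 9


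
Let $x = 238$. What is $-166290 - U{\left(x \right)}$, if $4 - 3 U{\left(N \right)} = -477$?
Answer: $- \frac{499351}{3} \approx -1.6645 \cdot 10^{5}$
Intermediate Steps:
$U{\left(N \right)} = \frac{481}{3}$ ($U{\left(N \right)} = \frac{4}{3} - -159 = \frac{4}{3} + 159 = \frac{481}{3}$)
$-166290 - U{\left(x \right)} = -166290 - \frac{481}{3} = - \frac{499351}{3}$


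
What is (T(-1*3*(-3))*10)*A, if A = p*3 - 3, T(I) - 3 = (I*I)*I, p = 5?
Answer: 87840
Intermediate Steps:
T(I) = 3 + I**3 (T(I) = 3 + (I*I)*I = 3 + I**2*I = 3 + I**3)
A = 12 (A = 5*3 - 3 = 15 - 3 = 12)
(T(-1*3*(-3))*10)*A = ((3 + (-1*3*(-3))**3)*10)*12 = ((3 + (-3*(-3))**3)*10)*12 = ((3 + 9**3)*10)*12 = ((3 + 729)*10)*12 = (732*10)*12 = 7320*12 = 87840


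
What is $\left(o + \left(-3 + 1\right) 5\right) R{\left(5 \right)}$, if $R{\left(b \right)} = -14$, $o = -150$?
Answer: $2240$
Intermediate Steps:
$\left(o + \left(-3 + 1\right) 5\right) R{\left(5 \right)} = \left(-150 + \left(-3 + 1\right) 5\right) \left(-14\right) = \left(-150 - 10\right) \left(-14\right) = \left(-160\right) \left(-14\right) = 2240$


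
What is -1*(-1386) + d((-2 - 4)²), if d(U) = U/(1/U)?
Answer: 2682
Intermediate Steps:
d(U) = U² (d(U) = U*U = U²)
-1*(-1386) + d((-2 - 4)²) = -1*(-1386) + ((-2 - 4)²)² = 1386 + ((-6)²)² = 1386 + 36² = 1386 + 1296 = 2682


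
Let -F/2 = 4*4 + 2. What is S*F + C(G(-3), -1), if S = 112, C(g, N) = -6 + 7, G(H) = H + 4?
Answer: -4031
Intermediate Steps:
G(H) = 4 + H
C(g, N) = 1
F = -36 (F = -2*(4*4 + 2) = -2*(16 + 2) = -2*18 = -36)
S*F + C(G(-3), -1) = 112*(-36) + 1 = -4032 + 1 = -4031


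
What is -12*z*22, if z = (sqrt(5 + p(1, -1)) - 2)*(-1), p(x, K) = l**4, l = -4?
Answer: -528 + 792*sqrt(29) ≈ 3737.1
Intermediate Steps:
p(x, K) = 256 (p(x, K) = (-4)**4 = 256)
z = 2 - 3*sqrt(29) (z = (sqrt(5 + 256) - 2)*(-1) = (sqrt(261) - 2)*(-1) = (3*sqrt(29) - 2)*(-1) = (-2 + 3*sqrt(29))*(-1) = 2 - 3*sqrt(29) ≈ -14.155)
-12*z*22 = -12*(2 - 3*sqrt(29))*22 = (-24 + 36*sqrt(29))*22 = -528 + 792*sqrt(29)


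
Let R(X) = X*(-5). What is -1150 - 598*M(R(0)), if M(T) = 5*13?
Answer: -40020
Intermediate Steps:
R(X) = -5*X
M(T) = 65
-1150 - 598*M(R(0)) = -1150 - 598*65 = -1150 - 38870 = -40020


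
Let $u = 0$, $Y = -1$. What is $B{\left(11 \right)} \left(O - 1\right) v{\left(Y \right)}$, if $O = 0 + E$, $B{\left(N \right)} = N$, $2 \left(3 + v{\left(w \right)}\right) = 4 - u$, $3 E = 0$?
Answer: $11$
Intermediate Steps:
$E = 0$ ($E = \frac{1}{3} \cdot 0 = 0$)
$v{\left(w \right)} = -1$ ($v{\left(w \right)} = -3 + \frac{4 - 0}{2} = -3 + \frac{4 + 0}{2} = -3 + \frac{1}{2} \cdot 4 = -3 + 2 = -1$)
$O = 0$ ($O = 0 + 0 = 0$)
$B{\left(11 \right)} \left(O - 1\right) v{\left(Y \right)} = 11 \left(0 - 1\right) \left(-1\right) = 11 \left(\left(-1\right) \left(-1\right)\right) = 11 \cdot 1 = 11$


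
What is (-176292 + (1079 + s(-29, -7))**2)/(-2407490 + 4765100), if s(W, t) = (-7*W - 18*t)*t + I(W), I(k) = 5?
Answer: 1309669/2357610 ≈ 0.55551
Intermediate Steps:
s(W, t) = 5 + t*(-18*t - 7*W) (s(W, t) = (-7*W - 18*t)*t + 5 = (-18*t - 7*W)*t + 5 = t*(-18*t - 7*W) + 5 = 5 + t*(-18*t - 7*W))
(-176292 + (1079 + s(-29, -7))**2)/(-2407490 + 4765100) = (-176292 + (1079 + (5 - 18*(-7)**2 - 7*(-29)*(-7)))**2)/(-2407490 + 4765100) = (-176292 + (1079 + (5 - 18*49 - 1421))**2)/2357610 = (-176292 + (1079 + (5 - 882 - 1421))**2)*(1/2357610) = (-176292 + (1079 - 2298)**2)*(1/2357610) = (-176292 + (-1219)**2)*(1/2357610) = (-176292 + 1485961)*(1/2357610) = 1309669*(1/2357610) = 1309669/2357610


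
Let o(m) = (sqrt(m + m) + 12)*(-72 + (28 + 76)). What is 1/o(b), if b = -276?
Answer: 1/1856 - I*sqrt(138)/11136 ≈ 0.00053879 - 0.0010549*I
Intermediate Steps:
o(m) = 384 + 32*sqrt(2)*sqrt(m) (o(m) = (sqrt(2*m) + 12)*(-72 + 104) = (sqrt(2)*sqrt(m) + 12)*32 = (12 + sqrt(2)*sqrt(m))*32 = 384 + 32*sqrt(2)*sqrt(m))
1/o(b) = 1/(384 + 32*sqrt(2)*sqrt(-276)) = 1/(384 + 32*sqrt(2)*(2*I*sqrt(69))) = 1/(384 + 64*I*sqrt(138))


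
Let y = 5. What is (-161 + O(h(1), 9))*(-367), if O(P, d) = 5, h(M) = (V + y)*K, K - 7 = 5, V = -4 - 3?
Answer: 57252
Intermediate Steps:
V = -7
K = 12 (K = 7 + 5 = 12)
h(M) = -24 (h(M) = (-7 + 5)*12 = -2*12 = -24)
(-161 + O(h(1), 9))*(-367) = (-161 + 5)*(-367) = -156*(-367) = 57252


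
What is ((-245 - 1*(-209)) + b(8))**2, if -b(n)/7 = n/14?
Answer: 1600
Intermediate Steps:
b(n) = -n/2 (b(n) = -7*n/14 = -n/2)
((-245 - 1*(-209)) + b(8))**2 = ((-245 - 1*(-209)) - 1/2*8)**2 = ((-245 + 209) - 4)**2 = (-36 - 4)**2 = (-40)**2 = 1600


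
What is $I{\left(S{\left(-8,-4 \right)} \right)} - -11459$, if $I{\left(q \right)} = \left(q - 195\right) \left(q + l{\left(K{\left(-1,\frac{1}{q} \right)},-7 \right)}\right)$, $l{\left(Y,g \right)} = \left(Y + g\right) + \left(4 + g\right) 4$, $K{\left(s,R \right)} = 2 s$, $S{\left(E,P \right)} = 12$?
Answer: $13106$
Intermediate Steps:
$l{\left(Y,g \right)} = 16 + Y + 5 g$ ($l{\left(Y,g \right)} = \left(Y + g\right) + \left(16 + 4 g\right) = 16 + Y + 5 g$)
$I{\left(q \right)} = \left(-195 + q\right) \left(-21 + q\right)$ ($I{\left(q \right)} = \left(q - 195\right) \left(q + \left(16 + 2 \left(-1\right) + 5 \left(-7\right)\right)\right) = \left(-195 + q\right) \left(q - 21\right) = \left(-195 + q\right) \left(-21 + q\right)$)
$I{\left(S{\left(-8,-4 \right)} \right)} - -11459 = \left(4095 + 12^{2} - 2592\right) - -11459 = \left(4095 + 144 - 2592\right) + 11459 = 1647 + 11459 = 13106$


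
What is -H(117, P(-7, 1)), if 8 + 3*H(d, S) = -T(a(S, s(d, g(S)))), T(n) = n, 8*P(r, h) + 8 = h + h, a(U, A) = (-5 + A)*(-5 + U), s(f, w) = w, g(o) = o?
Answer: 219/16 ≈ 13.688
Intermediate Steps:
P(r, h) = -1 + h/4 (P(r, h) = -1 + (h + h)/8 = -1 + (2*h)/8 = -1 + h/4)
H(d, S) = -11 - S**2/3 + 10*S/3 (H(d, S) = -8/3 + (-(25 - 5*S - 5*S + S*S))/3 = -8/3 + (-(25 - 5*S - 5*S + S**2))/3 = -8/3 + (-(25 + S**2 - 10*S))/3 = -8/3 + (-25 - S**2 + 10*S)/3 = -8/3 + (-25/3 - S**2/3 + 10*S/3) = -11 - S**2/3 + 10*S/3)
-H(117, P(-7, 1)) = -(-11 - (-1 + (1/4)*1)**2/3 + 10*(-1 + (1/4)*1)/3) = -(-11 - (-1 + 1/4)**2/3 + 10*(-1 + 1/4)/3) = -(-11 - (-3/4)**2/3 + (10/3)*(-3/4)) = -(-11 - 1/3*9/16 - 5/2) = -(-11 - 3/16 - 5/2) = -1*(-219/16) = 219/16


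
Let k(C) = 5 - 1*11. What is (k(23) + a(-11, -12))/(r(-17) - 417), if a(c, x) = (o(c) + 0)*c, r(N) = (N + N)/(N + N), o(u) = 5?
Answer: 61/416 ≈ 0.14663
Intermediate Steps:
k(C) = -6 (k(C) = 5 - 11 = -6)
r(N) = 1 (r(N) = (2*N)/((2*N)) = (2*N)*(1/(2*N)) = 1)
a(c, x) = 5*c (a(c, x) = (5 + 0)*c = 5*c)
(k(23) + a(-11, -12))/(r(-17) - 417) = (-6 + 5*(-11))/(1 - 417) = (-6 - 55)/(-416) = -61*(-1/416) = 61/416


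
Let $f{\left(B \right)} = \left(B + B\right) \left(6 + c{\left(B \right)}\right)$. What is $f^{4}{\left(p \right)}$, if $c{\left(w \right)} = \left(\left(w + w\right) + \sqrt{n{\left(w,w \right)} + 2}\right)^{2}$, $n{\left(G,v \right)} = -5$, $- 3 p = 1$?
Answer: $- \frac{22092272}{531441} - \frac{4198144 i \sqrt{3}}{177147} \approx -41.57 - 41.047 i$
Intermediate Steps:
$p = - \frac{1}{3}$ ($p = \left(- \frac{1}{3}\right) 1 = - \frac{1}{3} \approx -0.33333$)
$c{\left(w \right)} = \left(2 w + i \sqrt{3}\right)^{2}$ ($c{\left(w \right)} = \left(\left(w + w\right) + \sqrt{-5 + 2}\right)^{2} = \left(2 w + \sqrt{-3}\right)^{2} = \left(2 w + i \sqrt{3}\right)^{2}$)
$f{\left(B \right)} = 2 B \left(6 + \left(2 B + i \sqrt{3}\right)^{2}\right)$ ($f{\left(B \right)} = \left(B + B\right) \left(6 + \left(2 B + i \sqrt{3}\right)^{2}\right) = 2 B \left(6 + \left(2 B + i \sqrt{3}\right)^{2}\right)$)
$f^{4}{\left(p \right)} = \left(2 \left(- \frac{1}{3}\right) \left(6 + \left(2 \left(- \frac{1}{3}\right) + i \sqrt{3}\right)^{2}\right)\right)^{4} = \left(2 \left(- \frac{1}{3}\right) \left(6 + \left(- \frac{2}{3} + i \sqrt{3}\right)^{2}\right)\right)^{4} = \left(-4 - \frac{2 \left(- \frac{2}{3} + i \sqrt{3}\right)^{2}}{3}\right)^{4}$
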